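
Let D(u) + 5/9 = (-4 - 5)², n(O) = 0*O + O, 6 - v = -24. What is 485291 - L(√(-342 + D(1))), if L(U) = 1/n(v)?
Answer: 14558729/30 ≈ 4.8529e+5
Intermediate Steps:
v = 30 (v = 6 - 1*(-24) = 6 + 24 = 30)
n(O) = O (n(O) = 0 + O = O)
D(u) = 724/9 (D(u) = -5/9 + (-4 - 5)² = -5/9 + (-9)² = -5/9 + 81 = 724/9)
L(U) = 1/30
485291 - L(√(-342 + D(1))) = 485291 - 1*1/30 = 485291 - 1/30 = 14558729/30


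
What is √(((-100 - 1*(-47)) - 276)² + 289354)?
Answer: √397595 ≈ 630.55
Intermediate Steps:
√(((-100 - 1*(-47)) - 276)² + 289354) = √(((-100 + 47) - 276)² + 289354) = √((-53 - 276)² + 289354) = √((-329)² + 289354) = √(108241 + 289354) = √397595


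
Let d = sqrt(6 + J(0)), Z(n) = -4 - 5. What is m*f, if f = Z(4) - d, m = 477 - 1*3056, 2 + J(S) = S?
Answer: 28369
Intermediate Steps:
Z(n) = -9
J(S) = -2 + S
m = -2579 (m = 477 - 3056 = -2579)
d = 2 (d = sqrt(6 + (-2 + 0)) = sqrt(6 - 2) = sqrt(4) = 2)
f = -11 (f = -9 - 1*2 = -9 - 2 = -11)
m*f = -2579*(-11) = 28369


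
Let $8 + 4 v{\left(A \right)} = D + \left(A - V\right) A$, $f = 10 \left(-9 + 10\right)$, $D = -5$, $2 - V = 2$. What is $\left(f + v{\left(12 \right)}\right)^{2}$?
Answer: $\frac{29241}{16} \approx 1827.6$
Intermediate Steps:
$V = 0$ ($V = 2 - 2 = 0$)
$f = 10$ ($f = 10 \cdot 1 = 10$)
$v{\left(A \right)} = - \frac{13}{4} + \frac{A^{2}}{4}$ ($v{\left(A \right)} = -2 + \frac{-5 + \left(A - 0\right) A}{4} = -2 + \frac{-5 + \left(A + 0\right) A}{4} = -2 + \frac{-5 + A A}{4} = -2 + \frac{-5 + A^{2}}{4} = -2 + \left(- \frac{5}{4} + \frac{A^{2}}{4}\right) = - \frac{13}{4} + \frac{A^{2}}{4}$)
$\left(f + v{\left(12 \right)}\right)^{2} = \left(10 - \left(\frac{13}{4} - \frac{12^{2}}{4}\right)\right)^{2} = \left(10 + \left(- \frac{13}{4} + \frac{1}{4} \cdot 144\right)\right)^{2} = \left(10 + \left(- \frac{13}{4} + 36\right)\right)^{2} = \left(10 + \frac{131}{4}\right)^{2} = \left(\frac{171}{4}\right)^{2} = \frac{29241}{16}$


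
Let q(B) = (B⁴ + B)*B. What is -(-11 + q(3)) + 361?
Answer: 120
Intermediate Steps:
q(B) = B*(B + B⁴) (q(B) = (B + B⁴)*B = B*(B + B⁴))
-(-11 + q(3)) + 361 = -(-11 + (3² + 3⁵)) + 361 = -(-11 + (9 + 243)) + 361 = -(-11 + 252) + 361 = -1*241 + 361 = -241 + 361 = 120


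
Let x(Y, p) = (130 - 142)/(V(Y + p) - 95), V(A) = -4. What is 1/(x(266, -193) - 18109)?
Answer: -33/597593 ≈ -5.5222e-5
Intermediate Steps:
x(Y, p) = 4/33 (x(Y, p) = (130 - 142)/(-4 - 95) = -12/(-99) = -12*(-1/99) = 4/33)
1/(x(266, -193) - 18109) = 1/(4/33 - 18109) = 1/(-597593/33) = -33/597593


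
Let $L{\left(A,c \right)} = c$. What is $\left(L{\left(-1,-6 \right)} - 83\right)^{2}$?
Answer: $7921$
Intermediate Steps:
$\left(L{\left(-1,-6 \right)} - 83\right)^{2} = \left(-6 - 83\right)^{2} = \left(-89\right)^{2} = 7921$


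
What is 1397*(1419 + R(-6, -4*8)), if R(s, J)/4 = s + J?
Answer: 1769999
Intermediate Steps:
R(s, J) = 4*J + 4*s (R(s, J) = 4*(s + J) = 4*(J + s) = 4*J + 4*s)
1397*(1419 + R(-6, -4*8)) = 1397*(1419 + (4*(-4*8) + 4*(-6))) = 1397*(1419 + (4*(-32) - 24)) = 1397*(1419 + (-128 - 24)) = 1397*(1419 - 152) = 1397*1267 = 1769999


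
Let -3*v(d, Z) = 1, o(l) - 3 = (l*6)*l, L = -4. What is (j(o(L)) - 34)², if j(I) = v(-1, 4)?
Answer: 10609/9 ≈ 1178.8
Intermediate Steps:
o(l) = 3 + 6*l² (o(l) = 3 + (l*6)*l = 3 + (6*l)*l = 3 + 6*l²)
v(d, Z) = -⅓ (v(d, Z) = -⅓*1 = -⅓)
j(I) = -⅓
(j(o(L)) - 34)² = (-⅓ - 34)² = (-103/3)² = 10609/9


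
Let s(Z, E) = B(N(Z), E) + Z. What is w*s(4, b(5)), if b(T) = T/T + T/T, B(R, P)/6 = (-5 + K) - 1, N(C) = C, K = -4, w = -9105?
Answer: 509880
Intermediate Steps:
B(R, P) = -60 (B(R, P) = 6*((-5 - 4) - 1) = 6*(-9 - 1) = 6*(-10) = -60)
b(T) = 2 (b(T) = 1 + 1 = 2)
s(Z, E) = -60 + Z
w*s(4, b(5)) = -9105*(-60 + 4) = -9105*(-56) = 509880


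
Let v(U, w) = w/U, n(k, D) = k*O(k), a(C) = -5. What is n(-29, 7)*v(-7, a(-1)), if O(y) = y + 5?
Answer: 3480/7 ≈ 497.14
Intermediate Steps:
O(y) = 5 + y
n(k, D) = k*(5 + k)
n(-29, 7)*v(-7, a(-1)) = (-29*(5 - 29))*(-5/(-7)) = (-29*(-24))*(-5*(-⅐)) = 696*(5/7) = 3480/7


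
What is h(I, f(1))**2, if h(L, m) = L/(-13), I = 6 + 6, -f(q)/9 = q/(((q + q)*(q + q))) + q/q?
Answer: 144/169 ≈ 0.85207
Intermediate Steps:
f(q) = -9 - 9/(4*q) (f(q) = -9*(q/(((q + q)*(q + q))) + q/q) = -9*(q/(((2*q)*(2*q))) + 1) = -9*(q/((4*q**2)) + 1) = -9*(q*(1/(4*q**2)) + 1) = -9*(1/(4*q) + 1) = -9*(1 + 1/(4*q)) = -9 - 9/(4*q))
I = 12
h(L, m) = -L/13 (h(L, m) = L*(-1/13) = -L/13)
h(I, f(1))**2 = (-1/13*12)**2 = (-12/13)**2 = 144/169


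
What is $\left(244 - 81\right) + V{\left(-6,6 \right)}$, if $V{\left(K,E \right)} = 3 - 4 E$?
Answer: $142$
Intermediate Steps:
$\left(244 - 81\right) + V{\left(-6,6 \right)} = \left(244 - 81\right) + \left(3 - 24\right) = 163 + \left(3 - 24\right) = 163 - 21 = 142$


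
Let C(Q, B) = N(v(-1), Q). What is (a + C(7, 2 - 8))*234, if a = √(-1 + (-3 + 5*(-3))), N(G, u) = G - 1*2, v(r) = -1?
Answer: -702 + 234*I*√19 ≈ -702.0 + 1020.0*I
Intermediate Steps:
N(G, u) = -2 + G (N(G, u) = G - 2 = -2 + G)
C(Q, B) = -3 (C(Q, B) = -2 - 1 = -3)
a = I*√19 (a = √(-1 + (-3 - 15)) = √(-1 - 18) = √(-19) = I*√19 ≈ 4.3589*I)
(a + C(7, 2 - 8))*234 = (I*√19 - 3)*234 = (-3 + I*√19)*234 = -702 + 234*I*√19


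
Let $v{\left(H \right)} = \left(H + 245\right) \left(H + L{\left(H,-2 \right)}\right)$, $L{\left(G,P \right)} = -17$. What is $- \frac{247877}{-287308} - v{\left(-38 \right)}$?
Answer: $\frac{467321351}{41044} \approx 11386.0$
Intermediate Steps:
$v{\left(H \right)} = \left(-17 + H\right) \left(245 + H\right)$ ($v{\left(H \right)} = \left(H + 245\right) \left(H - 17\right) = \left(245 + H\right) \left(-17 + H\right) = \left(-17 + H\right) \left(245 + H\right)$)
$- \frac{247877}{-287308} - v{\left(-38 \right)} = - \frac{247877}{-287308} - \left(-4165 + \left(-38\right)^{2} + 228 \left(-38\right)\right) = \left(-247877\right) \left(- \frac{1}{287308}\right) - \left(-4165 + 1444 - 8664\right) = \frac{35411}{41044} - -11385 = \frac{35411}{41044} + 11385 = \frac{467321351}{41044}$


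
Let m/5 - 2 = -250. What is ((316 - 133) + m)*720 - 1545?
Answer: -762585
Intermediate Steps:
m = -1240 (m = 10 + 5*(-250) = 10 - 1250 = -1240)
((316 - 133) + m)*720 - 1545 = ((316 - 133) - 1240)*720 - 1545 = (183 - 1240)*720 - 1545 = -1057*720 - 1545 = -761040 - 1545 = -762585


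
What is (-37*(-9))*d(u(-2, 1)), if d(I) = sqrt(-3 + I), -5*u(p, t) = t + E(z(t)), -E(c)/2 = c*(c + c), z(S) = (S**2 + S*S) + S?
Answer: 666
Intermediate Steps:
z(S) = S + 2*S**2 (z(S) = (S**2 + S**2) + S = 2*S**2 + S = S + 2*S**2)
E(c) = -4*c**2 (E(c) = -2*c*(c + c) = -2*c*2*c = -4*c**2)
u(p, t) = -t/5 + 4*t**2*(1 + 2*t)**2/5 (u(p, t) = -(t - 4*t**2*(1 + 2*t)**2)/5 = -t/5 + 4*t**2*(1 + 2*t)**2/5)
(-37*(-9))*d(u(-2, 1)) = (-37*(-9))*sqrt(-3 + (1/5)*1*(-1 + 4*1*(1 + 2*1)**2)) = 333*sqrt(-3 + (1/5)*1*(-1 + 4*1*(1 + 2)**2)) = 333*sqrt(-3 + (1/5)*1*(-1 + 4*1*3**2)) = 333*sqrt(-3 + (1/5)*1*(-1 + 4*1*9)) = 333*sqrt(-3 + (1/5)*1*(-1 + 36)) = 333*sqrt(-3 + (1/5)*1*35) = 333*sqrt(-3 + 7) = 333*sqrt(4) = 333*2 = 666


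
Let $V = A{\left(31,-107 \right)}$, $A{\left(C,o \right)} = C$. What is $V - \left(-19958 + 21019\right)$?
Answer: $-1030$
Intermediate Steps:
$V = 31$
$V - \left(-19958 + 21019\right) = 31 - \left(-19958 + 21019\right) = 31 - 1061 = -1030$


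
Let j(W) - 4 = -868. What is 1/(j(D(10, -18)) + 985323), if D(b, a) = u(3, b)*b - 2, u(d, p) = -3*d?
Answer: 1/984459 ≈ 1.0158e-6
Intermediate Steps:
D(b, a) = -2 - 9*b (D(b, a) = (-3*3)*b - 2 = -9*b - 2 = -2 - 9*b)
j(W) = -864 (j(W) = 4 - 868 = -864)
1/(j(D(10, -18)) + 985323) = 1/(-864 + 985323) = 1/984459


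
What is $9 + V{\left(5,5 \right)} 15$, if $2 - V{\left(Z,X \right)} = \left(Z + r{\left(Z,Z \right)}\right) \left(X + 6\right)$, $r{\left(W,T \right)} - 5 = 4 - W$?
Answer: $-1446$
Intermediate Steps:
$r{\left(W,T \right)} = 9 - W$ ($r{\left(W,T \right)} = 5 - \left(-4 + W\right) = 9 - W$)
$V{\left(Z,X \right)} = -52 - 9 X$ ($V{\left(Z,X \right)} = 2 - \left(Z - \left(-9 + Z\right)\right) \left(X + 6\right) = 2 - 9 \left(6 + X\right) = 2 - \left(54 + 9 X\right) = -52 - 9 X$)
$9 + V{\left(5,5 \right)} 15 = 9 + \left(-52 - 45\right) 15 = 9 - 1455 = -1446$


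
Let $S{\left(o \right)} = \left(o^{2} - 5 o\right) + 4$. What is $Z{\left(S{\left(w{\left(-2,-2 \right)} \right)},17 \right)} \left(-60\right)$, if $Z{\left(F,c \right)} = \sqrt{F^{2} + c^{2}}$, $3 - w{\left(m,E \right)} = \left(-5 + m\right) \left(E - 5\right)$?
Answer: $- 60 \sqrt{5522789} \approx -1.41 \cdot 10^{5}$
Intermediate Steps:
$w{\left(m,E \right)} = 3 - \left(-5 + E\right) \left(-5 + m\right)$ ($w{\left(m,E \right)} = 3 - \left(-5 + m\right) \left(E - 5\right) = 3 - \left(-5 + m\right) \left(-5 + E\right) = 3 - \left(-5 + E\right) \left(-5 + m\right)$)
$S{\left(o \right)} = 4 + o^{2} - 5 o$
$Z{\left(S{\left(w{\left(-2,-2 \right)} \right)},17 \right)} \left(-60\right) = \sqrt{\left(4 + \left(-22 + 5 \left(-2\right) + 5 \left(-2\right) - \left(-2\right) \left(-2\right)\right)^{2} - 5 \left(-22 + 5 \left(-2\right) + 5 \left(-2\right) - \left(-2\right) \left(-2\right)\right)\right)^{2} + 17^{2}} \left(-60\right) = \sqrt{\left(4 + \left(-22 - 10 - 10 - 4\right)^{2} - 5 \left(-22 - 10 - 10 - 4\right)\right)^{2} + 289} \left(-60\right) = \sqrt{\left(4 + \left(-46\right)^{2} - -230\right)^{2} + 289} \left(-60\right) = \sqrt{\left(4 + 2116 + 230\right)^{2} + 289} \left(-60\right) = \sqrt{2350^{2} + 289} \left(-60\right) = \sqrt{5522500 + 289} \left(-60\right) = \sqrt{5522789} \left(-60\right) = - 60 \sqrt{5522789}$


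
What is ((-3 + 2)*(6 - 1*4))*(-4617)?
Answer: 9234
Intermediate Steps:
((-3 + 2)*(6 - 1*4))*(-4617) = -(6 - 4)*(-4617) = -1*2*(-4617) = -2*(-4617) = 9234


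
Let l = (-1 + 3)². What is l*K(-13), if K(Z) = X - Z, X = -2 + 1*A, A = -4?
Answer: 28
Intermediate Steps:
X = -6 (X = -2 + 1*(-4) = -2 - 4 = -6)
l = 4 (l = 2² = 4)
K(Z) = -6 - Z
l*K(-13) = 4*(-6 - 1*(-13)) = 4*(-6 + 13) = 4*7 = 28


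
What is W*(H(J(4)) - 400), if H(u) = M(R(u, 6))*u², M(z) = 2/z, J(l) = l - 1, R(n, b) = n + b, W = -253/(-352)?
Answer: -4577/16 ≈ -286.06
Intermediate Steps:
W = 23/32 (W = -253*(-1/352) = 23/32 ≈ 0.71875)
R(n, b) = b + n
J(l) = -1 + l
H(u) = 2*u²/(6 + u) (H(u) = (2/(6 + u))*u² = 2*u²/(6 + u))
W*(H(J(4)) - 400) = 23*(2*(-1 + 4)²/(6 + (-1 + 4)) - 400)/32 = 23*(2*3²/(6 + 3) - 400)/32 = 23*(2*9/9 - 400)/32 = 23*(2*9*(⅑) - 400)/32 = 23*(2 - 400)/32 = (23/32)*(-398) = -4577/16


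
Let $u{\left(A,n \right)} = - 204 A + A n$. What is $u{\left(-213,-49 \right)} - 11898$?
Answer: $41991$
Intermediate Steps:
$u{\left(-213,-49 \right)} - 11898 = - 213 \left(-204 - 49\right) - 11898 = \left(-213\right) \left(-253\right) - 11898 = 53889 - 11898 = 41991$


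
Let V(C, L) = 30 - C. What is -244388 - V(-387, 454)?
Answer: -244805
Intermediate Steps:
-244388 - V(-387, 454) = -244388 - (30 - 1*(-387)) = -244388 - (30 + 387) = -244388 - 1*417 = -244388 - 417 = -244805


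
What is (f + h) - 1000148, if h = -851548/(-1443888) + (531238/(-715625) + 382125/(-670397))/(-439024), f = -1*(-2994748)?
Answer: 37911877816522980223456302973/19007252886162955050000 ≈ 1.9946e+6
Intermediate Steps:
f = 2994748
h = 11209782350080726302973/19007252886162955050000 (h = -851548*(-1/1443888) + (531238*(-1/715625) + 382125*(-1/670397))*(-1/439024) = 212887/360972 + (-531238/715625 - 382125/670397)*(-1/439024) = 212887/360972 - 629598564611/479752853125*(-1/439024) = 212887/360972 + 629598564611/210623016590350000 = 11209782350080726302973/19007252886162955050000 ≈ 0.58976)
(f + h) - 1000148 = (2994748 + 11209782350080726302973/19007252886162955050000) - 1000148 = 56921943776113087390803702973/19007252886162955050000 - 1000148 = 37911877816522980223456302973/19007252886162955050000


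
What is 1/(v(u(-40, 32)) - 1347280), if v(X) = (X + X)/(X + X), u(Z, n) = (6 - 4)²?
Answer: -1/1347279 ≈ -7.4224e-7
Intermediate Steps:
u(Z, n) = 4 (u(Z, n) = 2² = 4)
v(X) = 1 (v(X) = (2*X)/((2*X)) = (2*X)*(1/(2*X)) = 1)
1/(v(u(-40, 32)) - 1347280) = 1/(1 - 1347280) = 1/(-1347279) = -1/1347279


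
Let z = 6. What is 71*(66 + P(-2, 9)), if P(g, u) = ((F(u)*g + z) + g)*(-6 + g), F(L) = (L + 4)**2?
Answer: 194398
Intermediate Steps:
F(L) = (4 + L)**2
P(g, u) = (-6 + g)*(6 + g + g*(4 + u)**2) (P(g, u) = (((4 + u)**2*g + 6) + g)*(-6 + g) = ((g*(4 + u)**2 + 6) + g)*(-6 + g) = ((6 + g*(4 + u)**2) + g)*(-6 + g) = (6 + g + g*(4 + u)**2)*(-6 + g) = (-6 + g)*(6 + g + g*(4 + u)**2))
71*(66 + P(-2, 9)) = 71*(66 + (-36 + (-2)**2 + (-2)**2*(4 + 9)**2 - 6*(-2)*(4 + 9)**2)) = 71*(66 + (-36 + 4 + 4*13**2 - 6*(-2)*13**2)) = 71*(66 + (-36 + 4 + 4*169 - 6*(-2)*169)) = 71*(66 + (-36 + 4 + 676 + 2028)) = 71*(66 + 2672) = 71*2738 = 194398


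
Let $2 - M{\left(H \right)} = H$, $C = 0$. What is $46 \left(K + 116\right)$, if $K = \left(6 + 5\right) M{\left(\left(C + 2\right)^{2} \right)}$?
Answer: $4324$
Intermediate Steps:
$M{\left(H \right)} = 2 - H$
$K = -22$ ($K = \left(6 + 5\right) \left(2 - \left(0 + 2\right)^{2}\right) = 11 \left(2 - 2^{2}\right) = 11 \left(2 - 4\right) = 11 \left(-2\right) = -22$)
$46 \left(K + 116\right) = 46 \left(-22 + 116\right) = 46 \cdot 94 = 4324$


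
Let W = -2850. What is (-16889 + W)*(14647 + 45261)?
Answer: -1182524012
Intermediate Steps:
(-16889 + W)*(14647 + 45261) = (-16889 - 2850)*(14647 + 45261) = -19739*59908 = -1182524012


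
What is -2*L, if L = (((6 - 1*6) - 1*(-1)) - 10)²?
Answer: -162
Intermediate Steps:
L = 81 (L = (((6 - 6) + 1) - 10)² = ((0 + 1) - 10)² = (1 - 10)² = (-9)² = 81)
-2*L = -2*81 = -162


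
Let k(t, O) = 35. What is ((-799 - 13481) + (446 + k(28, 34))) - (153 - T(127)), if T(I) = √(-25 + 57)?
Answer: -13952 + 4*√2 ≈ -13946.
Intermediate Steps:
T(I) = 4*√2 (T(I) = √32 = 4*√2)
((-799 - 13481) + (446 + k(28, 34))) - (153 - T(127)) = ((-799 - 13481) + (446 + 35)) - (153 - 4*√2) = (-14280 + 481) - (153 - 4*√2) = -13799 + (-153 + 4*√2) = -13952 + 4*√2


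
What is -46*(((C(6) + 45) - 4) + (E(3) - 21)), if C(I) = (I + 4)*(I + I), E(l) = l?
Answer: -6578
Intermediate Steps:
C(I) = 2*I*(4 + I) (C(I) = (4 + I)*(2*I) = 2*I*(4 + I))
-46*(((C(6) + 45) - 4) + (E(3) - 21)) = -46*(((2*6*(4 + 6) + 45) - 4) + (3 - 21)) = -46*(((2*6*10 + 45) - 4) - 18) = -46*(((120 + 45) - 4) - 18) = -46*((165 - 4) - 18) = -46*(161 - 18) = -46*143 = -6578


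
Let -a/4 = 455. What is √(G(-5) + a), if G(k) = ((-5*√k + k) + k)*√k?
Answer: √(-1795 - 10*I*√5) ≈ 0.2639 - 42.368*I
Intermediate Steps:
a = -1820 (a = -4*455 = -1820)
G(k) = √k*(-5*√k + 2*k) (G(k) = ((k - 5*√k) + k)*√k = (-5*√k + 2*k)*√k = √k*(-5*√k + 2*k))
√(G(-5) + a) = √((-5*(-5) + 2*(-5)^(3/2)) - 1820) = √((25 + 2*(-5*I*√5)) - 1820) = √((25 - 10*I*√5) - 1820) = √(-1795 - 10*I*√5)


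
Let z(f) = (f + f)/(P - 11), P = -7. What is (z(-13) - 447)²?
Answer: 16080100/81 ≈ 1.9852e+5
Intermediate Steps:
z(f) = -f/9 (z(f) = (f + f)/(-7 - 11) = (2*f)/(-18) = (2*f)*(-1/18) = -f/9)
(z(-13) - 447)² = (-⅑*(-13) - 447)² = (13/9 - 447)² = (-4010/9)² = 16080100/81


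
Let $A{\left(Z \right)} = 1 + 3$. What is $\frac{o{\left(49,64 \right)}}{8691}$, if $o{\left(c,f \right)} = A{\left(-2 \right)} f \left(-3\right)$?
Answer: $- \frac{256}{2897} \approx -0.088367$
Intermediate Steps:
$A{\left(Z \right)} = 4$
$o{\left(c,f \right)} = - 12 f$ ($o{\left(c,f \right)} = 4 f \left(-3\right) = - 12 f$)
$\frac{o{\left(49,64 \right)}}{8691} = \frac{\left(-12\right) 64}{8691} = \left(-768\right) \frac{1}{8691} = - \frac{256}{2897}$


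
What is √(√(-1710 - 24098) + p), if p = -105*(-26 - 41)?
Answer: √(7035 + 4*I*√1613) ≈ 83.88 + 0.9576*I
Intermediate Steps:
p = 7035 (p = -105*(-67) = 7035)
√(√(-1710 - 24098) + p) = √(√(-1710 - 24098) + 7035) = √(√(-25808) + 7035) = √(4*I*√1613 + 7035) = √(7035 + 4*I*√1613)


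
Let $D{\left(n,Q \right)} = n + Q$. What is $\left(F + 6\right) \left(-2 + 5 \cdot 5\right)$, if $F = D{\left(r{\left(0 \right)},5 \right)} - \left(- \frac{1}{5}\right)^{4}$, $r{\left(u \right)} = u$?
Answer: $\frac{158102}{625} \approx 252.96$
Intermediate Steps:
$D{\left(n,Q \right)} = Q + n$
$F = \frac{3124}{625}$ ($F = \left(5 + 0\right) - \left(- \frac{1}{5}\right)^{4} = 5 - \left(\left(-1\right) \frac{1}{5}\right)^{4} = 5 - \left(- \frac{1}{5}\right)^{4} = 5 - \frac{1}{625} = \frac{3124}{625} \approx 4.9984$)
$\left(F + 6\right) \left(-2 + 5 \cdot 5\right) = \left(\frac{3124}{625} + 6\right) \left(-2 + 5 \cdot 5\right) = \frac{6874 \left(-2 + 25\right)}{625} = \frac{6874}{625} \cdot 23 = \frac{158102}{625}$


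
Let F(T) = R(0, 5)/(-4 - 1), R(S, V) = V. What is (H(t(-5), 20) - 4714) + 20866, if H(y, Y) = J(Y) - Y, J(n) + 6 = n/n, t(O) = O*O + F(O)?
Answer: 16127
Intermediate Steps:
F(T) = -1 (F(T) = 5/(-4 - 1) = 5/(-5) = -⅕*5 = -1)
t(O) = -1 + O² (t(O) = O*O - 1 = O² - 1 = -1 + O²)
J(n) = -5 (J(n) = -6 + n/n = -6 + 1 = -5)
H(y, Y) = -5 - Y
(H(t(-5), 20) - 4714) + 20866 = ((-5 - 1*20) - 4714) + 20866 = ((-5 - 20) - 4714) + 20866 = (-25 - 4714) + 20866 = -4739 + 20866 = 16127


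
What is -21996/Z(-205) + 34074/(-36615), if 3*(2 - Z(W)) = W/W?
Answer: -161088066/12205 ≈ -13199.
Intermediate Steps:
Z(W) = 5/3 (Z(W) = 2 - W/(3*W) = 2 - ⅓*1 = 2 - ⅓ = 5/3)
-21996/Z(-205) + 34074/(-36615) = -21996/5/3 + 34074/(-36615) = -21996*⅗ + 34074*(-1/36615) = -65988/5 - 11358/12205 = -161088066/12205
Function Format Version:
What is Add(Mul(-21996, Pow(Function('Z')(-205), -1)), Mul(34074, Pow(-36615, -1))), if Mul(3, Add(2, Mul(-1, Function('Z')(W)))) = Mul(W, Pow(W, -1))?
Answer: Rational(-161088066, 12205) ≈ -13199.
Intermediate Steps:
Function('Z')(W) = Rational(5, 3) (Function('Z')(W) = Add(2, Mul(Rational(-1, 3), Mul(W, Pow(W, -1)))) = Add(2, Mul(Rational(-1, 3), 1)) = Add(2, Rational(-1, 3)) = Rational(5, 3))
Add(Mul(-21996, Pow(Function('Z')(-205), -1)), Mul(34074, Pow(-36615, -1))) = Add(Mul(-21996, Pow(Rational(5, 3), -1)), Mul(34074, Pow(-36615, -1))) = Add(Mul(-21996, Rational(3, 5)), Mul(34074, Rational(-1, 36615))) = Add(Rational(-65988, 5), Rational(-11358, 12205)) = Rational(-161088066, 12205)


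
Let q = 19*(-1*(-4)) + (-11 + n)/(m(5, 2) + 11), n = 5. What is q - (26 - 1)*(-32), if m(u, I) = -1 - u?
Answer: 4374/5 ≈ 874.80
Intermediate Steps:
q = 374/5 (q = 19*(-1*(-4)) + (-11 + 5)/((-1 - 1*5) + 11) = 19*4 - 6/((-1 - 5) + 11) = 76 - 6/(-6 + 11) = 76 - 6/5 = 374/5 ≈ 74.800)
q - (26 - 1)*(-32) = 374/5 - (26 - 1)*(-32) = 374/5 - 25*(-32) = 374/5 - 1*(-800) = 374/5 + 800 = 4374/5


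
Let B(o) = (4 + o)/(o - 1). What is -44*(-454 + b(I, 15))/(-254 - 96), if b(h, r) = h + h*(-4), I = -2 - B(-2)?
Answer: -396/7 ≈ -56.571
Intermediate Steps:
B(o) = (4 + o)/(-1 + o)
I = -4/3 (I = -2 - (4 - 2)/(-1 - 2) = -2 - 2/(-3) = -2 - (-1)*2/3 = -2 - 1*(-⅔) = -2 + ⅔ = -4/3 ≈ -1.3333)
b(h, r) = -3*h (b(h, r) = h - 4*h = -3*h)
-44*(-454 + b(I, 15))/(-254 - 96) = -44*(-454 - 3*(-4/3))/(-254 - 96) = -44*(-454 + 4)/(-350) = -(-19800)*(-1)/350 = -44*9/7 = -396/7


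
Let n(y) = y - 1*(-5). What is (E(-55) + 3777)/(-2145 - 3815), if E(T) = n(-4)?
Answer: -1889/2980 ≈ -0.63389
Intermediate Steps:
n(y) = 5 + y (n(y) = y + 5 = 5 + y)
E(T) = 1 (E(T) = 5 - 4 = 1)
(E(-55) + 3777)/(-2145 - 3815) = (1 + 3777)/(-2145 - 3815) = 3778/(-5960) = 3778*(-1/5960) = -1889/2980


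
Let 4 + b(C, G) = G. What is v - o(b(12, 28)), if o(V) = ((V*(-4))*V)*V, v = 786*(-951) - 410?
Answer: -692600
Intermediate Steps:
b(C, G) = -4 + G
v = -747896 (v = -747486 - 410 = -747896)
o(V) = -4*V**3 (o(V) = ((-4*V)*V)*V = (-4*V**2)*V = -4*V**3)
v - o(b(12, 28)) = -747896 - (-4)*(-4 + 28)**3 = -747896 - (-4)*24**3 = -747896 - (-4)*13824 = -747896 - 1*(-55296) = -747896 + 55296 = -692600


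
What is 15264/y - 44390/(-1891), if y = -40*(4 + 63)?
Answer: 11262622/633485 ≈ 17.779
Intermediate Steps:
y = -2680 (y = -40*67 = -2680)
15264/y - 44390/(-1891) = 15264/(-2680) - 44390/(-1891) = 15264*(-1/2680) - 44390*(-1/1891) = -1908/335 + 44390/1891 = 11262622/633485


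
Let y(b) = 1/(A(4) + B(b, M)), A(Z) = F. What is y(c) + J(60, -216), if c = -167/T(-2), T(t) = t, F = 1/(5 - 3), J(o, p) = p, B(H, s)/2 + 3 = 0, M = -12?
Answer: -2378/11 ≈ -216.18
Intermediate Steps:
B(H, s) = -6 (B(H, s) = -6 + 2*0 = -6 + 0 = -6)
F = ½ (F = 1/2 = ½ ≈ 0.50000)
A(Z) = ½
c = 167/2 (c = -167/(-2) = -167*(-½) = 167/2 ≈ 83.500)
y(b) = -2/11 (y(b) = 1/(½ - 6) = 1/(-11/2) = -2/11)
y(c) + J(60, -216) = -2/11 - 216 = -2378/11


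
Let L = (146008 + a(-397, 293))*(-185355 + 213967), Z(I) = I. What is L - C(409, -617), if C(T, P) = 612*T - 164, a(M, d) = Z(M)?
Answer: 4165971788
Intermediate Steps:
a(M, d) = M
C(T, P) = -164 + 612*T
L = 4166221932 (L = (146008 - 397)*(-185355 + 213967) = 145611*28612 = 4166221932)
L - C(409, -617) = 4166221932 - (-164 + 612*409) = 4166221932 - (-164 + 250308) = 4166221932 - 1*250144 = 4166221932 - 250144 = 4165971788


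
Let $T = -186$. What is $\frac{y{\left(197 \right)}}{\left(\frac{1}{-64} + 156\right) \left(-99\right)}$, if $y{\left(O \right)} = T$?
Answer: $\frac{3968}{329439} \approx 0.012045$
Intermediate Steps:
$y{\left(O \right)} = -186$
$\frac{y{\left(197 \right)}}{\left(\frac{1}{-64} + 156\right) \left(-99\right)} = - \frac{186}{\left(\frac{1}{-64} + 156\right) \left(-99\right)} = - \frac{186}{\left(- \frac{1}{64} + 156\right) \left(-99\right)} = - \frac{186}{\frac{9983}{64} \left(-99\right)} = - \frac{186}{- \frac{988317}{64}} = \left(-186\right) \left(- \frac{64}{988317}\right) = \frac{3968}{329439}$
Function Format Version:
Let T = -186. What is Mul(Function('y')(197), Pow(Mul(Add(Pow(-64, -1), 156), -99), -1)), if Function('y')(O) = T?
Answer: Rational(3968, 329439) ≈ 0.012045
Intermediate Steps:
Function('y')(O) = -186
Mul(Function('y')(197), Pow(Mul(Add(Pow(-64, -1), 156), -99), -1)) = Mul(-186, Pow(Mul(Add(Pow(-64, -1), 156), -99), -1)) = Mul(-186, Pow(Mul(Add(Rational(-1, 64), 156), -99), -1)) = Mul(-186, Pow(Mul(Rational(9983, 64), -99), -1)) = Mul(-186, Pow(Rational(-988317, 64), -1)) = Mul(-186, Rational(-64, 988317)) = Rational(3968, 329439)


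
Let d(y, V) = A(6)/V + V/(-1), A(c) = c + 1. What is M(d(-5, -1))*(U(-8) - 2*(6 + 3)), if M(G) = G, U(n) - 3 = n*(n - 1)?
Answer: -342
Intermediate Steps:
U(n) = 3 + n*(-1 + n) (U(n) = 3 + n*(n - 1) = 3 + n*(-1 + n))
A(c) = 1 + c
d(y, V) = -V + 7/V (d(y, V) = (1 + 6)/V + V/(-1) = 7/V + V*(-1) = 7/V - V = -V + 7/V)
M(d(-5, -1))*(U(-8) - 2*(6 + 3)) = (-1*(-1) + 7/(-1))*((3 + (-8)**2 - 1*(-8)) - 2*(6 + 3)) = (1 + 7*(-1))*((3 + 64 + 8) - 2*9) = (1 - 7)*(75 - 18) = -6*57 = -342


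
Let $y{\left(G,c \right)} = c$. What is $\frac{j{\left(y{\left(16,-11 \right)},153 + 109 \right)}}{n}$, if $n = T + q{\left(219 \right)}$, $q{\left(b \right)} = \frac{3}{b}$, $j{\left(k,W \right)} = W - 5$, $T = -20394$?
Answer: $- \frac{18761}{1488761} \approx -0.012602$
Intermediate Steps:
$j{\left(k,W \right)} = -5 + W$ ($j{\left(k,W \right)} = W - 5 = -5 + W$)
$n = - \frac{1488761}{73}$ ($n = -20394 + \frac{3}{219} = -20394 + 3 \cdot \frac{1}{219} = -20394 + \frac{1}{73} = - \frac{1488761}{73} \approx -20394.0$)
$\frac{j{\left(y{\left(16,-11 \right)},153 + 109 \right)}}{n} = \frac{-5 + \left(153 + 109\right)}{- \frac{1488761}{73}} = \left(-5 + 262\right) \left(- \frac{73}{1488761}\right) = 257 \left(- \frac{73}{1488761}\right) = - \frac{18761}{1488761}$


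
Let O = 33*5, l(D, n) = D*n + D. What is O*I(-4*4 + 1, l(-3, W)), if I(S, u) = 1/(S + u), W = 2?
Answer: -55/8 ≈ -6.8750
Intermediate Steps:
l(D, n) = D + D*n
O = 165
O*I(-4*4 + 1, l(-3, W)) = 165/((-4*4 + 1) - 3*(1 + 2)) = 165/((-16 + 1) - 3*3) = 165/(-15 - 9) = 165/(-24) = 165*(-1/24) = -55/8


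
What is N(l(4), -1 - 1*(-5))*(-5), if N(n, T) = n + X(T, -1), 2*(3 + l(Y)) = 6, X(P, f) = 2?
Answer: -10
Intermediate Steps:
l(Y) = 0 (l(Y) = -3 + (1/2)*6 = -3 + 3 = 0)
N(n, T) = 2 + n (N(n, T) = n + 2 = 2 + n)
N(l(4), -1 - 1*(-5))*(-5) = (2 + 0)*(-5) = 2*(-5) = -10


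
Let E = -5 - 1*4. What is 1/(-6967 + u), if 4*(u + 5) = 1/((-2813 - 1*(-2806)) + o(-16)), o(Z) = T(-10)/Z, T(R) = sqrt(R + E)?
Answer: (-sqrt(19) + 112*I)/(4*(-195217*I + 1743*sqrt(19))) ≈ -0.00014343 - 2.8551e-11*I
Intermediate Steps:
E = -9 (E = -5 - 4 = -9)
T(R) = sqrt(-9 + R) (T(R) = sqrt(R - 9) = sqrt(-9 + R))
o(Z) = I*sqrt(19)/Z (o(Z) = sqrt(-9 - 10)/Z = sqrt(-19)/Z = (I*sqrt(19))/Z = I*sqrt(19)/Z)
u = -5 + 1/(4*(-7 - I*sqrt(19)/16)) (u = -5 + 1/(4*((-2813 - 1*(-2806)) + I*sqrt(19)/(-16))) = -5 + 1/(4*((-2813 + 2806) + I*sqrt(19)*(-1/16))) = -5 + 1/(4*(-7 - I*sqrt(19)/16)) ≈ -5.0357 + 0.0013879*I)
1/(-6967 + u) = 1/(-6967 + (-5*sqrt(19) + 564*I)/(sqrt(19) - 112*I))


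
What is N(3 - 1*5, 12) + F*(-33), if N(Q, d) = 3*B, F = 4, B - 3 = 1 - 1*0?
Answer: -120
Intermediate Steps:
B = 4 (B = 3 + (1 - 1*0) = 3 + (1 + 0) = 3 + 1 = 4)
N(Q, d) = 12 (N(Q, d) = 3*4 = 12)
N(3 - 1*5, 12) + F*(-33) = 12 + 4*(-33) = 12 - 132 = -120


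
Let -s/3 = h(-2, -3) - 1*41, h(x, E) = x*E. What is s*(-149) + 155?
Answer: -15490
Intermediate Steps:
h(x, E) = E*x
s = 105 (s = -3*(-3*(-2) - 1*41) = -3*(6 - 41) = -3*(-35) = 105)
s*(-149) + 155 = 105*(-149) + 155 = -15645 + 155 = -15490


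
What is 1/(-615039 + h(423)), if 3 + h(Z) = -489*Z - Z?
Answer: -1/822312 ≈ -1.2161e-6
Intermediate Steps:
h(Z) = -3 - 490*Z (h(Z) = -3 + (-489*Z - Z) = -3 - 490*Z)
1/(-615039 + h(423)) = 1/(-615039 + (-3 - 490*423)) = 1/(-615039 + (-3 - 207270)) = 1/(-615039 - 207273) = 1/(-822312) = -1/822312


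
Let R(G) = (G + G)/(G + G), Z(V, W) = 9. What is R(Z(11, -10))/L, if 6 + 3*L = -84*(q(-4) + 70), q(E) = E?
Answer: -1/1850 ≈ -0.00054054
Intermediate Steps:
L = -1850 (L = -2 + (-84*(-4 + 70))/3 = -2 + (-84*66)/3 = -2 + (⅓)*(-5544) = -2 - 1848 = -1850)
R(G) = 1 (R(G) = (2*G)/((2*G)) = (2*G)*(1/(2*G)) = 1)
R(Z(11, -10))/L = 1/(-1850) = 1*(-1/1850) = -1/1850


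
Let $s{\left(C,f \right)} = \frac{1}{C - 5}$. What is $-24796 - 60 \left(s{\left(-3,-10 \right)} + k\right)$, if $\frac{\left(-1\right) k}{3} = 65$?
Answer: $- \frac{26177}{2} \approx -13089.0$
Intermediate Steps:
$k = -195$ ($k = \left(-3\right) 65 = -195$)
$s{\left(C,f \right)} = \frac{1}{-5 + C}$
$-24796 - 60 \left(s{\left(-3,-10 \right)} + k\right) = -24796 - 60 \left(\frac{1}{-5 - 3} - 195\right) = -24796 - 60 \left(\frac{1}{-8} - 195\right) = -24796 - 60 \left(- \frac{1}{8} - 195\right) = -24796 - 60 \left(- \frac{1561}{8}\right) = -24796 - - \frac{23415}{2} = -24796 + \frac{23415}{2} = - \frac{26177}{2}$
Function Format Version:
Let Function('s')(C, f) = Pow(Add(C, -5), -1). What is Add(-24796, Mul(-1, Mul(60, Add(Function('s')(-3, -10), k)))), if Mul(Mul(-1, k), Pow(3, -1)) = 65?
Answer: Rational(-26177, 2) ≈ -13089.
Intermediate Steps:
k = -195 (k = Mul(-3, 65) = -195)
Function('s')(C, f) = Pow(Add(-5, C), -1)
Add(-24796, Mul(-1, Mul(60, Add(Function('s')(-3, -10), k)))) = Add(-24796, Mul(-1, Mul(60, Add(Pow(Add(-5, -3), -1), -195)))) = Add(-24796, Mul(-1, Mul(60, Add(Pow(-8, -1), -195)))) = Add(-24796, Mul(-1, Mul(60, Add(Rational(-1, 8), -195)))) = Add(-24796, Mul(-1, Mul(60, Rational(-1561, 8)))) = Add(-24796, Mul(-1, Rational(-23415, 2))) = Add(-24796, Rational(23415, 2)) = Rational(-26177, 2)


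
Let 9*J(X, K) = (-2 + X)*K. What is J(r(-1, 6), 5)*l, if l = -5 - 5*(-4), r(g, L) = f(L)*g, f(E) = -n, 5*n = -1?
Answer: -55/3 ≈ -18.333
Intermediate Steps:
n = -⅕ (n = (⅕)*(-1) = -⅕ ≈ -0.20000)
f(E) = ⅕ (f(E) = -1*(-⅕) = ⅕)
r(g, L) = g/5
J(X, K) = K*(-2 + X)/9 (J(X, K) = ((-2 + X)*K)/9 = (K*(-2 + X))/9 = K*(-2 + X)/9)
l = 15 (l = -5 + 20 = 15)
J(r(-1, 6), 5)*l = ((⅑)*5*(-2 + (⅕)*(-1)))*15 = ((⅑)*5*(-2 - ⅕))*15 = ((⅑)*5*(-11/5))*15 = -11/9*15 = -55/3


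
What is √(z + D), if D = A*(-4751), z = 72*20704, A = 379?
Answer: I*√309941 ≈ 556.72*I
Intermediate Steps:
z = 1490688
D = -1800629 (D = 379*(-4751) = -1800629)
√(z + D) = √(1490688 - 1800629) = √(-309941) = I*√309941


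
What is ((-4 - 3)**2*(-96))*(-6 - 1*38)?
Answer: 206976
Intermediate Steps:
((-4 - 3)**2*(-96))*(-6 - 1*38) = ((-7)**2*(-96))*(-6 - 38) = (49*(-96))*(-44) = -4704*(-44) = 206976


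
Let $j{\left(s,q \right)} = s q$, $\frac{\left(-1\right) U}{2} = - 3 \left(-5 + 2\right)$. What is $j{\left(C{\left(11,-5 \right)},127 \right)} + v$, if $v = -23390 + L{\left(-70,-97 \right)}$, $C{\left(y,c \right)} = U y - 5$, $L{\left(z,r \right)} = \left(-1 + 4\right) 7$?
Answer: $-49150$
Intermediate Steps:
$U = -18$ ($U = - 2 \left(- 3 \left(-5 + 2\right)\right) = - 2 \left(\left(-3\right) \left(-3\right)\right) = \left(-2\right) 9 = -18$)
$L{\left(z,r \right)} = 21$ ($L{\left(z,r \right)} = 3 \cdot 7 = 21$)
$C{\left(y,c \right)} = -5 - 18 y$ ($C{\left(y,c \right)} = - 18 y - 5 = -5 - 18 y$)
$v = -23369$ ($v = -23390 + 21 = -23369$)
$j{\left(s,q \right)} = q s$
$j{\left(C{\left(11,-5 \right)},127 \right)} + v = 127 \left(-5 - 198\right) - 23369 = 127 \left(-203\right) - 23369 = -25781 - 23369 = -49150$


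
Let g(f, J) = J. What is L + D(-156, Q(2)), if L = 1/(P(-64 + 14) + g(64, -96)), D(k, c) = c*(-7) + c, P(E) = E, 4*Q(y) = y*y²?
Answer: -1753/146 ≈ -12.007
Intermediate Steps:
Q(y) = y³/4 (Q(y) = (y*y²)/4 = y³/4)
D(k, c) = -6*c (D(k, c) = -7*c + c = -6*c)
L = -1/146 (L = 1/((-64 + 14) - 96) = 1/(-50 - 96) = 1/(-146) = -1/146 ≈ -0.0068493)
L + D(-156, Q(2)) = -1/146 - 3*2³/2 = -1/146 - 3*8/2 = -1/146 - 6*2 = -1/146 - 12 = -1753/146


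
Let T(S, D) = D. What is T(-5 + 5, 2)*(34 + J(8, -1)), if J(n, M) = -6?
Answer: 56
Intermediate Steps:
T(-5 + 5, 2)*(34 + J(8, -1)) = 2*(34 - 6) = 2*28 = 56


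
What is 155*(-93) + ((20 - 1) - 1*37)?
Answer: -14433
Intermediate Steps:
155*(-93) + ((20 - 1) - 1*37) = -14415 + (19 - 37) = -14415 - 18 = -14433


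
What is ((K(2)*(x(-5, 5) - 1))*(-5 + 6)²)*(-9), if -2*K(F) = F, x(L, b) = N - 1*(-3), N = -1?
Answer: 9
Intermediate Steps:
x(L, b) = 2 (x(L, b) = -1 - 1*(-3) = -1 + 3 = 2)
K(F) = -F/2
((K(2)*(x(-5, 5) - 1))*(-5 + 6)²)*(-9) = (((-½*2)*(2 - 1))*(-5 + 6)²)*(-9) = (-1*1*1²)*(-9) = -1*1*(-9) = -1*(-9) = 9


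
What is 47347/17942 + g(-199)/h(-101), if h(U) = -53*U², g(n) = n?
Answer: 25601868049/9700396126 ≈ 2.6393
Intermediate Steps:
47347/17942 + g(-199)/h(-101) = 47347/17942 - 199/((-53*(-101)²)) = 47347*(1/17942) - 199/((-53*10201)) = 47347/17942 - 199/(-540653) = 47347/17942 - 199*(-1/540653) = 47347/17942 + 199/540653 = 25601868049/9700396126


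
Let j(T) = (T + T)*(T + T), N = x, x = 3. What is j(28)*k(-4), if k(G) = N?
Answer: 9408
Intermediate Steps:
N = 3
j(T) = 4*T² (j(T) = (2*T)*(2*T) = 4*T²)
k(G) = 3
j(28)*k(-4) = (4*28²)*3 = (4*784)*3 = 3136*3 = 9408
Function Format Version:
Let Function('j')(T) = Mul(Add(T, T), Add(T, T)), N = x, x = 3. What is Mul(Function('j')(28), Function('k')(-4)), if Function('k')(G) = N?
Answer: 9408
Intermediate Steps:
N = 3
Function('j')(T) = Mul(4, Pow(T, 2)) (Function('j')(T) = Mul(Mul(2, T), Mul(2, T)) = Mul(4, Pow(T, 2)))
Function('k')(G) = 3
Mul(Function('j')(28), Function('k')(-4)) = Mul(Mul(4, Pow(28, 2)), 3) = Mul(Mul(4, 784), 3) = Mul(3136, 3) = 9408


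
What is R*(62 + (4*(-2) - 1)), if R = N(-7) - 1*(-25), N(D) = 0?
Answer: 1325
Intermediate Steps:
R = 25 (R = 0 - 1*(-25) = 0 + 25 = 25)
R*(62 + (4*(-2) - 1)) = 25*(62 + (4*(-2) - 1)) = 25*(62 + (-8 - 1)) = 25*(62 - 9) = 25*53 = 1325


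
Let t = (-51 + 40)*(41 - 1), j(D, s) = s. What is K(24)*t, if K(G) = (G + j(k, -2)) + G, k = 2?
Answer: -20240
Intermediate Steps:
t = -440 (t = -11*40 = -440)
K(G) = -2 + 2*G (K(G) = (G - 2) + G = (-2 + G) + G = -2 + 2*G)
K(24)*t = (-2 + 2*24)*(-440) = (-2 + 48)*(-440) = 46*(-440) = -20240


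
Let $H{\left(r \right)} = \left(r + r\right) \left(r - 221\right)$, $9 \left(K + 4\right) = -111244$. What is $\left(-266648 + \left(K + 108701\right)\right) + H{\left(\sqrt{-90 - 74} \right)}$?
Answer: $- \frac{1535755}{9} - 884 i \sqrt{41} \approx -1.7064 \cdot 10^{5} - 5660.4 i$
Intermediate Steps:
$K = - \frac{111280}{9}$ ($K = -4 + \frac{1}{9} \left(-111244\right) = -4 - \frac{111244}{9} = - \frac{111280}{9} \approx -12364.0$)
$H{\left(r \right)} = 2 r \left(-221 + r\right)$
$\left(-266648 + \left(K + 108701\right)\right) + H{\left(\sqrt{-90 - 74} \right)} = \left(-266648 + \left(- \frac{111280}{9} + 108701\right)\right) + 2 \sqrt{-90 - 74} \left(-221 + \sqrt{-90 - 74}\right) = \left(-266648 + \frac{867029}{9}\right) + 2 \sqrt{-164} \left(-221 + \sqrt{-164}\right) = - \frac{1532803}{9} + 2 \cdot 2 i \sqrt{41} \left(-221 + 2 i \sqrt{41}\right) = - \frac{1532803}{9} + 4 i \sqrt{41} \left(-221 + 2 i \sqrt{41}\right)$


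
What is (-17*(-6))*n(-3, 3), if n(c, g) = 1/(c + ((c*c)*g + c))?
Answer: 34/7 ≈ 4.8571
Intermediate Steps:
n(c, g) = 1/(2*c + g*c²) (n(c, g) = 1/(c + (c²*g + c)) = 1/(c + (g*c² + c)) = 1/(c + (c + g*c²)) = 1/(2*c + g*c²))
(-17*(-6))*n(-3, 3) = (-17*(-6))*(1/((-3)*(2 - 3*3))) = 102*(-1/(3*(2 - 9))) = 102*(-⅓/(-7)) = 102*(-⅓*(-⅐)) = 102*(1/21) = 34/7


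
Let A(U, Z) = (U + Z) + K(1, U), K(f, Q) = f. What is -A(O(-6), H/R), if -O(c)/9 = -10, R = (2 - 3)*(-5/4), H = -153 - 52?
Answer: 73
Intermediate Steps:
H = -205
R = 5/4 (R = -(-5)/4 = -1*(-5/4) = 5/4 ≈ 1.2500)
O(c) = 90 (O(c) = -9*(-10) = 90)
A(U, Z) = 1 + U + Z (A(U, Z) = (U + Z) + 1 = 1 + U + Z)
-A(O(-6), H/R) = -(1 + 90 - 205/5/4) = -(1 + 90 - 205*⅘) = -(1 + 90 - 164) = -1*(-73) = 73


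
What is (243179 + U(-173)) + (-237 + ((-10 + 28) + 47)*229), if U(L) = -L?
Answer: 258000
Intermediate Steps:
(243179 + U(-173)) + (-237 + ((-10 + 28) + 47)*229) = (243179 - 1*(-173)) + (-237 + ((-10 + 28) + 47)*229) = (243179 + 173) + (-237 + (18 + 47)*229) = 243352 + (-237 + 65*229) = 243352 + (-237 + 14885) = 243352 + 14648 = 258000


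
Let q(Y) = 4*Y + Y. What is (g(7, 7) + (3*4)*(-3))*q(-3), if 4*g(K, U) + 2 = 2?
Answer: 540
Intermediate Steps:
g(K, U) = 0 (g(K, U) = -½ + (¼)*2 = -½ + ½ = 0)
q(Y) = 5*Y
(g(7, 7) + (3*4)*(-3))*q(-3) = (0 + (3*4)*(-3))*(5*(-3)) = (0 + 12*(-3))*(-15) = (0 - 36)*(-15) = -36*(-15) = 540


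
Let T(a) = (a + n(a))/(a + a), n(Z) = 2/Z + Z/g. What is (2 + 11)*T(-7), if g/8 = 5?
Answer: 27157/3920 ≈ 6.9278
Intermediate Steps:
g = 40 (g = 8*5 = 40)
n(Z) = 2/Z + Z/40
T(a) = (2/a + 41*a/40)/(2*a) (T(a) = (a + (2/a + a/40))/(a + a) = (2/a + 41*a/40)/((2*a)) = (2/a + 41*a/40)*(1/(2*a)) = (2/a + 41*a/40)/(2*a))
(2 + 11)*T(-7) = (2 + 11)*(41/80 + (-7)⁻²) = 13*(41/80 + 1/49) = 13*(2089/3920) = 27157/3920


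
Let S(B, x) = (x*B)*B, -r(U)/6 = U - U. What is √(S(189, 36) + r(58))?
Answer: 1134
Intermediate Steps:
r(U) = 0 (r(U) = -6*(U - U) = -6*0 = 0)
S(B, x) = x*B² (S(B, x) = (B*x)*B = x*B²)
√(S(189, 36) + r(58)) = √(36*189² + 0) = √(36*35721 + 0) = √(1285956 + 0) = √1285956 = 1134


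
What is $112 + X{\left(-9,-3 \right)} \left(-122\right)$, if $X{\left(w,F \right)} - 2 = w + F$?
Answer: $1332$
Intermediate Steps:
$X{\left(w,F \right)} = 2 + F + w$ ($X{\left(w,F \right)} = 2 + \left(w + F\right) = 2 + \left(F + w\right) = 2 + F + w$)
$112 + X{\left(-9,-3 \right)} \left(-122\right) = 112 + \left(2 - 3 - 9\right) \left(-122\right) = 112 - -1220 = 112 + 1220 = 1332$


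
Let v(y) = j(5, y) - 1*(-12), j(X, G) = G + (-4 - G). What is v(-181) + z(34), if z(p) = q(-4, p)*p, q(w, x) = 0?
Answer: 8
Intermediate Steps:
j(X, G) = -4
z(p) = 0 (z(p) = 0*p = 0)
v(y) = 8 (v(y) = -4 - 1*(-12) = -4 + 12 = 8)
v(-181) + z(34) = 8 + 0 = 8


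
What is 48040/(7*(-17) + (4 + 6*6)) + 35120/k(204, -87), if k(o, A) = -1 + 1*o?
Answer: -6977640/16037 ≈ -435.10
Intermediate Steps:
k(o, A) = -1 + o
48040/(7*(-17) + (4 + 6*6)) + 35120/k(204, -87) = 48040/(7*(-17) + (4 + 6*6)) + 35120/(-1 + 204) = 48040/(-119 + (4 + 36)) + 35120/203 = 48040/(-119 + 40) + 35120*(1/203) = 48040/(-79) + 35120/203 = 48040*(-1/79) + 35120/203 = -48040/79 + 35120/203 = -6977640/16037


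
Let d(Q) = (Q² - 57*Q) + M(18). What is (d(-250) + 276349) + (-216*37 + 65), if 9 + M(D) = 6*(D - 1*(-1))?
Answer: 345277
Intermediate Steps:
M(D) = -3 + 6*D (M(D) = -9 + 6*(D - 1*(-1)) = -9 + 6*(D + 1) = -9 + 6*(1 + D) = -9 + (6 + 6*D) = -3 + 6*D)
d(Q) = 105 + Q² - 57*Q (d(Q) = (Q² - 57*Q) + (-3 + 6*18) = (Q² - 57*Q) + (-3 + 108) = (Q² - 57*Q) + 105 = 105 + Q² - 57*Q)
(d(-250) + 276349) + (-216*37 + 65) = ((105 + (-250)² - 57*(-250)) + 276349) + (-216*37 + 65) = ((105 + 62500 + 14250) + 276349) + (-7992 + 65) = (76855 + 276349) - 7927 = 353204 - 7927 = 345277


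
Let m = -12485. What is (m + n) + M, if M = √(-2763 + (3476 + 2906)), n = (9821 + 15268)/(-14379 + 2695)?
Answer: -145899829/11684 + √3619 ≈ -12427.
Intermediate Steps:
n = -25089/11684 (n = 25089/(-11684) = 25089*(-1/11684) = -25089/11684 ≈ -2.1473)
M = √3619 (M = √(-2763 + 6382) = √3619 ≈ 60.158)
(m + n) + M = (-12485 - 25089/11684) + √3619 = -145899829/11684 + √3619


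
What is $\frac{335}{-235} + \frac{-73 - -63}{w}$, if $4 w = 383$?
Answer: $- \frac{27541}{18001} \approx -1.53$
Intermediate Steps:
$w = \frac{383}{4}$ ($w = \frac{1}{4} \cdot 383 = \frac{383}{4} \approx 95.75$)
$\frac{335}{-235} + \frac{-73 - -63}{w} = \frac{335}{-235} + \frac{-73 - -63}{\frac{383}{4}} = 335 \left(- \frac{1}{235}\right) + \left(-73 + 63\right) \frac{4}{383} = - \frac{67}{47} - \frac{40}{383} = - \frac{27541}{18001}$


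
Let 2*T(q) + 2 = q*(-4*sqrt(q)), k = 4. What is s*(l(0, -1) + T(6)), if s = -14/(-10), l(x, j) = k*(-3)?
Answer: -91/5 - 84*sqrt(6)/5 ≈ -59.351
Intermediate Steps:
l(x, j) = -12 (l(x, j) = 4*(-3) = -12)
s = 7/5 (s = -14*(-1/10) = 7/5 ≈ 1.4000)
T(q) = -1 - 2*q**(3/2) (T(q) = -1 + (q*(-4*sqrt(q)))/2 = -1 + (-4*q**(3/2))/2 = -1 - 2*q**(3/2))
s*(l(0, -1) + T(6)) = 7*(-12 + (-1 - 12*sqrt(6)))/5 = 7*(-13 - 12*sqrt(6))/5 = -91/5 - 84*sqrt(6)/5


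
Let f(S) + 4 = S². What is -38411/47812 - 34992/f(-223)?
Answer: -398113831/264161300 ≈ -1.5071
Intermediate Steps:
f(S) = -4 + S²
-38411/47812 - 34992/f(-223) = -38411/47812 - 34992/(-4 + (-223)²) = -38411*1/47812 - 34992/(-4 + 49729) = -38411/47812 - 34992/49725 = -38411/47812 - 34992*1/49725 = -38411/47812 - 3888/5525 = -398113831/264161300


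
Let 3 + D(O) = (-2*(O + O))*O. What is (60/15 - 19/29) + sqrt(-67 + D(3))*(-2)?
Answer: 97/29 - 2*I*sqrt(106) ≈ 3.3448 - 20.591*I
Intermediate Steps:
D(O) = -3 - 4*O**2 (D(O) = -3 + (-2*(O + O))*O = -3 + (-4*O)*O = -3 - 4*O**2)
(60/15 - 19/29) + sqrt(-67 + D(3))*(-2) = (60/15 - 19/29) + sqrt(-67 + (-3 - 4*3**2))*(-2) = (60*(1/15) - 19*1/29) + sqrt(-67 + (-3 - 4*9))*(-2) = (4 - 19/29) + sqrt(-67 + (-3 - 36))*(-2) = 97/29 + sqrt(-67 - 39)*(-2) = 97/29 + sqrt(-106)*(-2) = 97/29 + (I*sqrt(106))*(-2) = 97/29 - 2*I*sqrt(106)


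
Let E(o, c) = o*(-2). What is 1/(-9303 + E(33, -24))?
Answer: -1/9369 ≈ -0.00010673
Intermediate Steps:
E(o, c) = -2*o
1/(-9303 + E(33, -24)) = 1/(-9303 - 2*33) = 1/(-9303 - 66) = 1/(-9369) = -1/9369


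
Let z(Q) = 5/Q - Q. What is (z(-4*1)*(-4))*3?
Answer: -33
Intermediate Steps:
z(Q) = -Q + 5/Q
(z(-4*1)*(-4))*3 = ((-(-4) + 5/((-4*1)))*(-4))*3 = ((-1*(-4) + 5/(-4))*(-4))*3 = ((4 + 5*(-1/4))*(-4))*3 = ((4 - 5/4)*(-4))*3 = ((11/4)*(-4))*3 = -11*3 = -33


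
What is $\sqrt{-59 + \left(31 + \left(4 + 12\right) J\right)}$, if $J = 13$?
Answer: $6 \sqrt{5} \approx 13.416$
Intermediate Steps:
$\sqrt{-59 + \left(31 + \left(4 + 12\right) J\right)} = \sqrt{-59 + \left(31 + \left(4 + 12\right) 13\right)} = \sqrt{-59 + \left(31 + 16 \cdot 13\right)} = \sqrt{-59 + \left(31 + 208\right)} = \sqrt{-59 + 239} = \sqrt{180} = 6 \sqrt{5}$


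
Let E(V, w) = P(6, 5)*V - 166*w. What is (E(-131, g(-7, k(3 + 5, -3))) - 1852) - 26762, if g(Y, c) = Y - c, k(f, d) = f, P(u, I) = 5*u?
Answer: -30054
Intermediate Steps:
E(V, w) = -166*w + 30*V (E(V, w) = (5*6)*V - 166*w = 30*V - 166*w = -166*w + 30*V)
(E(-131, g(-7, k(3 + 5, -3))) - 1852) - 26762 = ((-166*(-7 - (3 + 5)) + 30*(-131)) - 1852) - 26762 = ((-166*(-7 - 1*8) - 3930) - 1852) - 26762 = ((-166*(-7 - 8) - 3930) - 1852) - 26762 = ((-166*(-15) - 3930) - 1852) - 26762 = ((2490 - 3930) - 1852) - 26762 = (-1440 - 1852) - 26762 = -3292 - 26762 = -30054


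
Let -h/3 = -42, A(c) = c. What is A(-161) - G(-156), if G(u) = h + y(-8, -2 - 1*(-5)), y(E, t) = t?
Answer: -290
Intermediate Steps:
h = 126 (h = -3*(-42) = 126)
G(u) = 129 (G(u) = 126 + (-2 - 1*(-5)) = 126 + (-2 + 5) = 126 + 3 = 129)
A(-161) - G(-156) = -161 - 1*129 = -161 - 129 = -290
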